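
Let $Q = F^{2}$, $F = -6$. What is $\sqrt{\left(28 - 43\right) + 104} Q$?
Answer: $36 \sqrt{89} \approx 339.62$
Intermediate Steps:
$Q = 36$ ($Q = \left(-6\right)^{2} = 36$)
$\sqrt{\left(28 - 43\right) + 104} Q = \sqrt{\left(28 - 43\right) + 104} \cdot 36 = \sqrt{-15 + 104} \cdot 36 = \sqrt{89} \cdot 36 = 36 \sqrt{89}$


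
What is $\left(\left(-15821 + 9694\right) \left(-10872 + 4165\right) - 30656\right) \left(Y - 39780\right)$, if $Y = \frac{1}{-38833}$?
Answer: $- \frac{63433372770989553}{38833} \approx -1.6335 \cdot 10^{12}$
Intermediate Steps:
$Y = - \frac{1}{38833} \approx -2.5751 \cdot 10^{-5}$
$\left(\left(-15821 + 9694\right) \left(-10872 + 4165\right) - 30656\right) \left(Y - 39780\right) = \left(\left(-15821 + 9694\right) \left(-10872 + 4165\right) - 30656\right) \left(- \frac{1}{38833} - 39780\right) = \left(\left(-6127\right) \left(-6707\right) - 30656\right) \left(- \frac{1544776741}{38833}\right) = \left(41093789 - 30656\right) \left(- \frac{1544776741}{38833}\right) = 41063133 \left(- \frac{1544776741}{38833}\right) = - \frac{63433372770989553}{38833}$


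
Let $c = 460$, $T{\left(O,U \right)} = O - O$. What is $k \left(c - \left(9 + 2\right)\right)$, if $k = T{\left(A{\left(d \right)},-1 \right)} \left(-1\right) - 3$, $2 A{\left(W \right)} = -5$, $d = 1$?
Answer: $-1347$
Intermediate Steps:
$A{\left(W \right)} = - \frac{5}{2}$ ($A{\left(W \right)} = \frac{1}{2} \left(-5\right) = - \frac{5}{2}$)
$T{\left(O,U \right)} = 0$
$k = -3$ ($k = 0 \left(-1\right) - 3 = 0 - 3 = -3$)
$k \left(c - \left(9 + 2\right)\right) = - 3 \left(460 - \left(9 + 2\right)\right) = - 3 \left(460 - 11\right) = \left(-3\right) 449 = -1347$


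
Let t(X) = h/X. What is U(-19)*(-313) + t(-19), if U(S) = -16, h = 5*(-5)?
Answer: 95177/19 ≈ 5009.3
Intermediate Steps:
h = -25
t(X) = -25/X
U(-19)*(-313) + t(-19) = -16*(-313) - 25/(-19) = 5008 - 25*(-1/19) = 5008 + 25/19 = 95177/19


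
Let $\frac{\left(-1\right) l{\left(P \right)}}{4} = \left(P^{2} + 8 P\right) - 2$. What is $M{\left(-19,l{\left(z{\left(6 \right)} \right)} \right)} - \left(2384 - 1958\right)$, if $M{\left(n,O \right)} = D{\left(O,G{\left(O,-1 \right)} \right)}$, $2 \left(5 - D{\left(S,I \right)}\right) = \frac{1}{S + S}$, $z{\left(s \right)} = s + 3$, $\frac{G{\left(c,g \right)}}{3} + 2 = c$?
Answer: $- \frac{1017135}{2416} \approx -421.0$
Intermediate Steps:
$G{\left(c,g \right)} = -6 + 3 c$
$z{\left(s \right)} = 3 + s$
$l{\left(P \right)} = 8 - 32 P - 4 P^{2}$ ($l{\left(P \right)} = - 4 \left(\left(P^{2} + 8 P\right) - 2\right) = - 4 \left(-2 + P^{2} + 8 P\right) = 8 - 32 P - 4 P^{2}$)
$D{\left(S,I \right)} = 5 - \frac{1}{4 S}$ ($D{\left(S,I \right)} = 5 - \frac{1}{2 \left(S + S\right)} = 5 - \frac{1}{2 \cdot 2 S} = 5 - \frac{\frac{1}{2} \frac{1}{S}}{2} = 5 - \frac{1}{4 S}$)
$M{\left(n,O \right)} = 5 - \frac{1}{4 O}$
$M{\left(-19,l{\left(z{\left(6 \right)} \right)} \right)} - \left(2384 - 1958\right) = \left(5 - \frac{1}{4 \left(8 - 32 \left(3 + 6\right) - 4 \left(3 + 6\right)^{2}\right)}\right) - \left(2384 - 1958\right) = \left(5 - \frac{1}{4 \left(8 - 288 - 4 \cdot 9^{2}\right)}\right) - \left(2384 - 1958\right) = \left(5 - \frac{1}{4 \left(8 - 288 - 324\right)}\right) - 426 = \left(5 - \frac{1}{4 \left(-604\right)}\right) - 426 = \left(5 - - \frac{1}{2416}\right) - 426 = \left(5 + \frac{1}{2416}\right) - 426 = \frac{12081}{2416} - 426 = - \frac{1017135}{2416}$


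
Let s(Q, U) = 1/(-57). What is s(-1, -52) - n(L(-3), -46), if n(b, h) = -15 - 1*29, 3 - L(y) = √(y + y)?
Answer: 2507/57 ≈ 43.982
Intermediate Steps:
L(y) = 3 - √2*√y (L(y) = 3 - √(y + y) = 3 - √(2*y) = 3 - √2*√y)
s(Q, U) = -1/57
n(b, h) = -44 (n(b, h) = -15 - 29 = -44)
s(-1, -52) - n(L(-3), -46) = -1/57 - 1*(-44) = -1/57 + 44 = 2507/57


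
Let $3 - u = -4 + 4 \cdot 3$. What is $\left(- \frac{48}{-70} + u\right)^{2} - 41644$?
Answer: $- \frac{50991099}{1225} \approx -41625.0$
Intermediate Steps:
$u = -5$ ($u = 3 - \left(-4 + 4 \cdot 3\right) = 3 - \left(-4 + 12\right) = 3 - 8 = -5$)
$\left(- \frac{48}{-70} + u\right)^{2} - 41644 = \left(- \frac{48}{-70} - 5\right)^{2} - 41644 = \left(\left(-48\right) \left(- \frac{1}{70}\right) - 5\right)^{2} - 41644 = \left(\frac{24}{35} - 5\right)^{2} - 41644 = \left(- \frac{151}{35}\right)^{2} - 41644 = \frac{22801}{1225} - 41644 = - \frac{50991099}{1225}$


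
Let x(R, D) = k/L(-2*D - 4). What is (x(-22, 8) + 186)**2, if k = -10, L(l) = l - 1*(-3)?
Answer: 10061584/289 ≈ 34815.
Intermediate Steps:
L(l) = 3 + l (L(l) = l + 3 = 3 + l)
x(R, D) = -10/(-1 - 2*D) (x(R, D) = -10/(3 + (-2*D - 4)) = -10/(3 + (-4 - 2*D)) = -10/(-1 - 2*D))
(x(-22, 8) + 186)**2 = (10/(1 + 2*8) + 186)**2 = (10/(1 + 16) + 186)**2 = (10/17 + 186)**2 = (3172/17)**2 = 10061584/289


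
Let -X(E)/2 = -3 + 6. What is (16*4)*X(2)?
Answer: -384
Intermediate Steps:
X(E) = -6 (X(E) = -2*(-3 + 6) = -2*3 = -6)
(16*4)*X(2) = (16*4)*(-6) = 64*(-6) = -384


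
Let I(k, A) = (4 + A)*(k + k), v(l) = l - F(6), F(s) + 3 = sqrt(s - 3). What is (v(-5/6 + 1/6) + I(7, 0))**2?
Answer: 30652/9 - 350*sqrt(3)/3 ≈ 3203.7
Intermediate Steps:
F(s) = -3 + sqrt(-3 + s) (F(s) = -3 + sqrt(s - 3) = -3 + sqrt(-3 + s))
v(l) = 3 + l - sqrt(3) (v(l) = l - (-3 + sqrt(-3 + 6)) = l - (-3 + sqrt(3)) = l + (3 - sqrt(3)) = 3 + l - sqrt(3))
I(k, A) = 2*k*(4 + A) (I(k, A) = (4 + A)*(2*k) = 2*k*(4 + A))
(v(-5/6 + 1/6) + I(7, 0))**2 = ((3 + (-5/6 + 1/6) - sqrt(3)) + 2*7*(4 + 0))**2 = ((3 + (-5*1/6 + 1*(1/6)) - sqrt(3)) + 2*7*4)**2 = ((3 + (-5/6 + 1/6) - sqrt(3)) + 56)**2 = ((3 - 2/3 - sqrt(3)) + 56)**2 = ((7/3 - sqrt(3)) + 56)**2 = (175/3 - sqrt(3))**2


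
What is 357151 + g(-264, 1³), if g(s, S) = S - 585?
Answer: 356567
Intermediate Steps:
g(s, S) = -585 + S
357151 + g(-264, 1³) = 357151 + (-585 + 1³) = 357151 + (-585 + 1) = 357151 - 584 = 356567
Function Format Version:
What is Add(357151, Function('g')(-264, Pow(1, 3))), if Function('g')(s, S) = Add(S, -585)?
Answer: 356567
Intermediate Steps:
Function('g')(s, S) = Add(-585, S)
Add(357151, Function('g')(-264, Pow(1, 3))) = Add(357151, Add(-585, Pow(1, 3))) = Add(357151, Add(-585, 1)) = Add(357151, -584) = 356567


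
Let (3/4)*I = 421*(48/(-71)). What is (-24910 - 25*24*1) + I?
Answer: -1838154/71 ≈ -25890.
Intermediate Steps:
I = -26944/71 (I = 4*(421*(48/(-71)))/3 = 4*(421*(48*(-1/71)))/3 = 4*(421*(-48/71))/3 = (4/3)*(-20208/71) = -26944/71 ≈ -379.49)
(-24910 - 25*24*1) + I = (-24910 - 25*24*1) - 26944/71 = (-24910 - 600*1) - 26944/71 = (-24910 - 600) - 26944/71 = -25510 - 26944/71 = -1838154/71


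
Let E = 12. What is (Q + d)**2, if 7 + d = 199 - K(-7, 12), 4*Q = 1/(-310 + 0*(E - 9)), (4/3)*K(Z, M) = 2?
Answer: 55799415961/1537600 ≈ 36290.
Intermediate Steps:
K(Z, M) = 3/2 (K(Z, M) = (3/4)*2 = 3/2)
Q = -1/1240 (Q = 1/(4*(-310 + 0*(12 - 9))) = 1/(4*(-310 + 0*3)) = 1/(4*(-310 + 0)) = (1/4)/(-310) = (1/4)*(-1/310) = -1/1240 ≈ -0.00080645)
d = 381/2 (d = -7 + (199 - 1*3/2) = -7 + (199 - 3/2) = -7 + 395/2 = 381/2 ≈ 190.50)
(Q + d)**2 = (-1/1240 + 381/2)**2 = (236219/1240)**2 = 55799415961/1537600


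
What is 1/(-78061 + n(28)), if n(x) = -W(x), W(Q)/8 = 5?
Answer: -1/78101 ≈ -1.2804e-5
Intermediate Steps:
W(Q) = 40 (W(Q) = 8*5 = 40)
n(x) = -40 (n(x) = -1*40 = -40)
1/(-78061 + n(28)) = 1/(-78061 - 40) = 1/(-78101) = -1/78101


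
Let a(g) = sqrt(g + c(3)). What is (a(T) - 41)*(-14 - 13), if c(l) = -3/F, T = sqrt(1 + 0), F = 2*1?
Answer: 1107 - 27*I*sqrt(2)/2 ≈ 1107.0 - 19.092*I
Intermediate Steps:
F = 2
T = 1 (T = sqrt(1) = 1)
c(l) = -3/2
a(g) = sqrt(-3/2 + g) (a(g) = sqrt(g - 3/2) = sqrt(-3/2 + g))
(a(T) - 41)*(-14 - 13) = (sqrt(-6 + 4*1)/2 - 41)*(-14 - 13) = (sqrt(-6 + 4)/2 - 41)*(-27) = (sqrt(-2)/2 - 41)*(-27) = ((I*sqrt(2))/2 - 41)*(-27) = (I*sqrt(2)/2 - 41)*(-27) = (-41 + I*sqrt(2)/2)*(-27) = 1107 - 27*I*sqrt(2)/2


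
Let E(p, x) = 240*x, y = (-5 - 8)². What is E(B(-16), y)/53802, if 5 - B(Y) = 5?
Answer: 6760/8967 ≈ 0.75388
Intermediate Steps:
B(Y) = 0 (B(Y) = 5 - 1*5 = 5 - 5 = 0)
y = 169 (y = (-13)² = 169)
E(B(-16), y)/53802 = (240*169)/53802 = 40560*(1/53802) = 6760/8967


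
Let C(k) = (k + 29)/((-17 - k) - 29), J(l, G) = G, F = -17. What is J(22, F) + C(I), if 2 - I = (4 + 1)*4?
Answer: -487/28 ≈ -17.393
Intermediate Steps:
I = -18 (I = 2 - (4 + 1)*4 = 2 - 5*4 = 2 - 1*20 = 2 - 20 = -18)
C(k) = (29 + k)/(-46 - k)
J(22, F) + C(I) = -17 + (-29 - 1*(-18))/(46 - 18) = -17 + (-29 + 18)/28 = -17 + (1/28)*(-11) = -17 - 11/28 = -487/28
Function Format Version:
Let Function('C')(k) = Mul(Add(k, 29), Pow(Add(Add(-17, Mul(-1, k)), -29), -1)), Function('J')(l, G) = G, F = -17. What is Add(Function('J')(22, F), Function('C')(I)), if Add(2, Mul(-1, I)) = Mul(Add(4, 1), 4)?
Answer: Rational(-487, 28) ≈ -17.393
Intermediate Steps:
I = -18 (I = Add(2, Mul(-1, Mul(Add(4, 1), 4))) = Add(2, Mul(-1, Mul(5, 4))) = Add(2, Mul(-1, 20)) = Add(2, -20) = -18)
Function('C')(k) = Mul(Pow(Add(-46, Mul(-1, k)), -1), Add(29, k)) (Function('C')(k) = Mul(Add(29, k), Pow(Add(-46, Mul(-1, k)), -1)) = Mul(Pow(Add(-46, Mul(-1, k)), -1), Add(29, k)))
Add(Function('J')(22, F), Function('C')(I)) = Add(-17, Mul(Pow(Add(46, -18), -1), Add(-29, Mul(-1, -18)))) = Add(-17, Mul(Pow(28, -1), Add(-29, 18))) = Add(-17, Mul(Rational(1, 28), -11)) = Add(-17, Rational(-11, 28)) = Rational(-487, 28)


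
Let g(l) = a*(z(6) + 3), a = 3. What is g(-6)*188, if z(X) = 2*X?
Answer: 8460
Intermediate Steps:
g(l) = 45 (g(l) = 3*(2*6 + 3) = 3*(12 + 3) = 3*15 = 45)
g(-6)*188 = 45*188 = 8460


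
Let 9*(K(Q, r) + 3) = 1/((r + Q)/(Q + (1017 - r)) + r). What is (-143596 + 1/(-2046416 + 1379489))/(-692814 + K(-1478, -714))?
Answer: 17509655561003162/84479978825127465 ≈ 0.20726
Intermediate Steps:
K(Q, r) = -3 + 1/(9*(r + (Q + r)/(1017 + Q - r))) (K(Q, r) = -3 + 1/(9*((r + Q)/(Q + (1017 - r)) + r)) = -3 + 1/(9*((Q + r)/(1017 + Q - r) + r)) = -3 + 1/(9*(r + (Q + r)/(1017 + Q - r))))
(-143596 + 1/(-2046416 + 1379489))/(-692814 + K(-1478, -714)) = (-143596 + 1/(-2046416 + 1379489))/(-692814 + (113 + 3*(-714)² - 27487/9*(-714) - 26/9*(-1478) - 3*(-1478)*(-714))/(-1478 - 1*(-714)² + 1018*(-714) - 1478*(-714))) = (-143596 + 1/(-666927))/(-692814 + (113 + 3*509796 + 6541906/3 + 38428/9 - 3165876)/(-1478 - 1*509796 - 726852 + 1055292)) = (-143596 - 1/666927)/(-692814 + (113 + 1529388 + 6541906/3 + 38428/9 - 3165876)/(-1478 - 509796 - 726852 + 1055292)) = -95768049493/(666927*(-692814 + (4936771/9)/(-182834))) = -95768049493/(666927*(-692814 - 1/182834*4936771/9)) = -95768049493/(666927*(-692814 - 4936771/1645506)) = -95768049493/(666927*(-1140034530655/1645506)) = -95768049493/666927*(-1645506/1140034530655) = 17509655561003162/84479978825127465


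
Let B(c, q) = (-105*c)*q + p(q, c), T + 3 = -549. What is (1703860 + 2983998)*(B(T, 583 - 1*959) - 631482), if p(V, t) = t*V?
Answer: -104149625521620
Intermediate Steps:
p(V, t) = V*t
T = -552 (T = -3 - 549 = -552)
B(c, q) = -104*c*q (B(c, q) = (-105*c)*q + q*c = -105*c*q + c*q = -104*c*q)
(1703860 + 2983998)*(B(T, 583 - 1*959) - 631482) = (1703860 + 2983998)*(-104*(-552)*(583 - 1*959) - 631482) = 4687858*(-104*(-552)*(583 - 959) - 631482) = 4687858*(-104*(-552)*(-376) - 631482) = 4687858*(-21585408 - 631482) = 4687858*(-22216890) = -104149625521620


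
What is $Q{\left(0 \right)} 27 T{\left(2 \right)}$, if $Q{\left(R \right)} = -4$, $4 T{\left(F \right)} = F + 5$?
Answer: $-189$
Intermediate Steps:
$T{\left(F \right)} = \frac{5}{4} + \frac{F}{4}$ ($T{\left(F \right)} = \frac{F + 5}{4} = \frac{5 + F}{4} = \frac{5}{4} + \frac{F}{4}$)
$Q{\left(0 \right)} 27 T{\left(2 \right)} = \left(-4\right) 27 \left(\frac{5}{4} + \frac{1}{4} \cdot 2\right) = - 108 \left(\frac{5}{4} + \frac{1}{2}\right) = \left(-108\right) \frac{7}{4} = -189$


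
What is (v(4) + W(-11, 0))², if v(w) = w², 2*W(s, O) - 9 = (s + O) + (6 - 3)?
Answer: 1089/4 ≈ 272.25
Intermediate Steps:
W(s, O) = 6 + O/2 + s/2 (W(s, O) = 9/2 + ((s + O) + (6 - 3))/2 = 9/2 + ((O + s) + 3)/2 = 9/2 + (3 + O + s)/2 = 9/2 + (3/2 + O/2 + s/2) = 6 + O/2 + s/2)
(v(4) + W(-11, 0))² = (4² + (6 + (½)*0 + (½)*(-11)))² = (16 + (6 + 0 - 11/2))² = (16 + ½)² = (33/2)² = 1089/4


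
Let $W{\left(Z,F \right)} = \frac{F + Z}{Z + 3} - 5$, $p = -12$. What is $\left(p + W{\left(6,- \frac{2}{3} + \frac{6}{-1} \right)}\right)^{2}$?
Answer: $\frac{212521}{729} \approx 291.52$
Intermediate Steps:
$W{\left(Z,F \right)} = -5 + \frac{F + Z}{3 + Z}$ ($W{\left(Z,F \right)} = \frac{F + Z}{3 + Z} - 5 = -5 + \frac{F + Z}{3 + Z}$)
$\left(p + W{\left(6,- \frac{2}{3} + \frac{6}{-1} \right)}\right)^{2} = \left(-12 + \frac{-15 + \left(- \frac{2}{3} + \frac{6}{-1}\right) - 24}{3 + 6}\right)^{2} = \left(-12 + \frac{-15 + \left(\left(-2\right) \frac{1}{3} + 6 \left(-1\right)\right) - 24}{9}\right)^{2} = \left(-12 + \frac{-15 - \frac{20}{3} - 24}{9}\right)^{2} = \left(-12 + \frac{1}{9} \left(- \frac{137}{3}\right)\right)^{2} = \left(-12 - \frac{137}{27}\right)^{2} = \left(- \frac{461}{27}\right)^{2} = \frac{212521}{729}$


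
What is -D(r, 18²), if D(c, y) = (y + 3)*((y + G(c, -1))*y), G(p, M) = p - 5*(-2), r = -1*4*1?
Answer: -34962840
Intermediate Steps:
r = -4 (r = -4*1 = -4)
G(p, M) = 10 + p (G(p, M) = p - 1*(-10) = p + 10 = 10 + p)
D(c, y) = y*(3 + y)*(10 + c + y) (D(c, y) = (y + 3)*((y + (10 + c))*y) = (3 + y)*((10 + c + y)*y) = (3 + y)*(y*(10 + c + y)) = y*(3 + y)*(10 + c + y))
-D(r, 18²) = -18²*(30 + (18²)² + 3*(-4) + 13*18² - 4*18²) = -324*(30 + 324² - 12 + 13*324 - 4*324) = -324*(30 + 104976 - 12 + 4212 - 1296) = -324*107910 = -1*34962840 = -34962840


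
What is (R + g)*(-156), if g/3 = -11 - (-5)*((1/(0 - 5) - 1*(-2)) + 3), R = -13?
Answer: -4056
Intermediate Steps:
g = 39 (g = 3*(-11 - (-5)*((1/(0 - 5) - 1*(-2)) + 3)) = 3*(-11 - (-5)*((1/(-5) + 2) + 3)) = 3*(-11 - (-5)*((-1/5 + 2) + 3)) = 3*(-11 - (-5)*(9/5 + 3)) = 3*(-11 - (-5)*24/5) = 3*(-11 - 1*(-24)) = 3*(-11 + 24) = 3*13 = 39)
(R + g)*(-156) = (-13 + 39)*(-156) = 26*(-156) = -4056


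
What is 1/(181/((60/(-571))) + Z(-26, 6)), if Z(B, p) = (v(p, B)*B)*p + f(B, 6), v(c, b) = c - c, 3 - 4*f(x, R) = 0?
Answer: -30/51653 ≈ -0.00058080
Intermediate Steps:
f(x, R) = 3/4 (f(x, R) = 3/4 - 1/4*0 = 3/4 + 0 = 3/4)
v(c, b) = 0
Z(B, p) = 3/4 (Z(B, p) = (0*B)*p + 3/4 = 0*p + 3/4 = 0 + 3/4 = 3/4)
1/(181/((60/(-571))) + Z(-26, 6)) = 1/(181/((60/(-571))) + 3/4) = 1/(181/((60*(-1/571))) + 3/4) = 1/(181/(-60/571) + 3/4) = 1/(181*(-571/60) + 3/4) = 1/(-103351/60 + 3/4) = 1/(-51653/30) = -30/51653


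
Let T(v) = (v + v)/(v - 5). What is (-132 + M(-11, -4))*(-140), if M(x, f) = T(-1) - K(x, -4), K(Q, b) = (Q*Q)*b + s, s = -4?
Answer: -149660/3 ≈ -49887.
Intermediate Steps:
K(Q, b) = -4 + b*Q² (K(Q, b) = (Q*Q)*b - 4 = Q²*b - 4 = b*Q² - 4 = -4 + b*Q²)
T(v) = 2*v/(-5 + v) (T(v) = (2*v)/(-5 + v) = 2*v/(-5 + v))
M(x, f) = 13/3 + 4*x² (M(x, f) = 2*(-1)/(-5 - 1) - (-4 - 4*x²) = 2*(-1)/(-6) + (4 + 4*x²) = 2*(-1)*(-⅙) + (4 + 4*x²) = ⅓ + (4 + 4*x²) = 13/3 + 4*x²)
(-132 + M(-11, -4))*(-140) = (-132 + (13/3 + 4*(-11)²))*(-140) = (-132 + (13/3 + 4*121))*(-140) = (-132 + (13/3 + 484))*(-140) = (-132 + 1465/3)*(-140) = (1069/3)*(-140) = -149660/3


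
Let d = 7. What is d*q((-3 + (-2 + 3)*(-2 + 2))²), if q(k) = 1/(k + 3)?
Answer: 7/12 ≈ 0.58333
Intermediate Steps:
q(k) = 1/(3 + k)
d*q((-3 + (-2 + 3)*(-2 + 2))²) = 7/(3 + (-3 + (-2 + 3)*(-2 + 2))²) = 7/(3 + (-3 + 1*0)²) = 7/(3 + (-3 + 0)²) = 7/(3 + (-3)²) = 7/(3 + 9) = 7/12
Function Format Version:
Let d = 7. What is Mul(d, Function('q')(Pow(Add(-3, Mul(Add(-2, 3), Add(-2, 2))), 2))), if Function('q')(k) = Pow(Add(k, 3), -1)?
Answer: Rational(7, 12) ≈ 0.58333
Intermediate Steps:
Function('q')(k) = Pow(Add(3, k), -1)
Mul(d, Function('q')(Pow(Add(-3, Mul(Add(-2, 3), Add(-2, 2))), 2))) = Mul(7, Pow(Add(3, Pow(Add(-3, Mul(Add(-2, 3), Add(-2, 2))), 2)), -1)) = Mul(7, Pow(Add(3, Pow(Add(-3, Mul(1, 0)), 2)), -1)) = Mul(7, Pow(Add(3, Pow(Add(-3, 0), 2)), -1)) = Mul(7, Pow(Add(3, Pow(-3, 2)), -1)) = Mul(7, Pow(Add(3, 9), -1)) = Mul(7, Pow(12, -1)) = Mul(7, Rational(1, 12)) = Rational(7, 12)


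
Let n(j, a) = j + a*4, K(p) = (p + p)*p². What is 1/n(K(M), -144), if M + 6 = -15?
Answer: -1/19098 ≈ -5.2362e-5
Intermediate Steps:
M = -21 (M = -6 - 15 = -21)
K(p) = 2*p³ (K(p) = (2*p)*p² = 2*p³)
n(j, a) = j + 4*a
1/n(K(M), -144) = 1/(2*(-21)³ + 4*(-144)) = 1/(2*(-9261) - 576) = 1/(-18522 - 576) = 1/(-19098) = -1/19098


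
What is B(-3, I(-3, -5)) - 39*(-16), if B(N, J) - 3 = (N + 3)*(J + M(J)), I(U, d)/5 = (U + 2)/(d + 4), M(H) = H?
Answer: 627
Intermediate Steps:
I(U, d) = 5*(2 + U)/(4 + d) (I(U, d) = 5*((U + 2)/(d + 4)) = 5*((2 + U)/(4 + d)) = 5*(2 + U)/(4 + d))
B(N, J) = 3 + 2*J*(3 + N) (B(N, J) = 3 + (N + 3)*(J + J) = 3 + (3 + N)*(2*J) = 3 + 2*J*(3 + N))
B(-3, I(-3, -5)) - 39*(-16) = (3 + 6*(5*(2 - 3)/(4 - 5)) + 2*(5*(2 - 3)/(4 - 5))*(-3)) - 39*(-16) = (3 + 6*(5*(-1)/(-1)) + 2*(5*(-1)/(-1))*(-3)) + 624 = (3 + 6*(5*(-1)*(-1)) + 2*(5*(-1)*(-1))*(-3)) + 624 = (3 + 6*5 + 2*5*(-3)) + 624 = (3 + 30 - 30) + 624 = 3 + 624 = 627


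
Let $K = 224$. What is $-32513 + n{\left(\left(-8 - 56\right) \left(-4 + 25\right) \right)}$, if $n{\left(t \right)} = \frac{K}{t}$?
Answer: $- \frac{195079}{6} \approx -32513.0$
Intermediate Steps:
$n{\left(t \right)} = \frac{224}{t}$
$-32513 + n{\left(\left(-8 - 56\right) \left(-4 + 25\right) \right)} = -32513 + \frac{224}{\left(-8 - 56\right) \left(-4 + 25\right)} = -32513 + \frac{224}{\left(-64\right) 21} = -32513 + \frac{224}{-1344} = -32513 + 224 \left(- \frac{1}{1344}\right) = -32513 - \frac{1}{6} = - \frac{195079}{6}$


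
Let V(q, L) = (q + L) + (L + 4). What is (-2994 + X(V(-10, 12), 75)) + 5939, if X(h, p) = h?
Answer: 2963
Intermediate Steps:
V(q, L) = 4 + q + 2*L (V(q, L) = (L + q) + (4 + L) = 4 + q + 2*L)
(-2994 + X(V(-10, 12), 75)) + 5939 = (-2994 + (4 - 10 + 2*12)) + 5939 = (-2994 + (4 - 10 + 24)) + 5939 = (-2994 + 18) + 5939 = -2976 + 5939 = 2963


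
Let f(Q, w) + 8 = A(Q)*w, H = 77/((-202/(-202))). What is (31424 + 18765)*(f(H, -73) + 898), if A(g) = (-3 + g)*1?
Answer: -226452768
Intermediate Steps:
A(g) = -3 + g
H = 77 (H = 77/((-202*(-1/202))) = 77/1 = 77*1 = 77)
f(Q, w) = -8 + w*(-3 + Q) (f(Q, w) = -8 + (-3 + Q)*w = -8 + w*(-3 + Q))
(31424 + 18765)*(f(H, -73) + 898) = (31424 + 18765)*((-8 - 73*(-3 + 77)) + 898) = 50189*((-8 - 73*74) + 898) = 50189*((-8 - 5402) + 898) = 50189*(-5410 + 898) = 50189*(-4512) = -226452768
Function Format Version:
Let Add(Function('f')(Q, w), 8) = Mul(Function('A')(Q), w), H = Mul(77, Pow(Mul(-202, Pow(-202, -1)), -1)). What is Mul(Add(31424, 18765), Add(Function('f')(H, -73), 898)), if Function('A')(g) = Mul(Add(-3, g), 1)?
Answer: -226452768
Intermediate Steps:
Function('A')(g) = Add(-3, g)
H = 77 (H = Mul(77, Pow(Mul(-202, Rational(-1, 202)), -1)) = Mul(77, Pow(1, -1)) = Mul(77, 1) = 77)
Function('f')(Q, w) = Add(-8, Mul(w, Add(-3, Q))) (Function('f')(Q, w) = Add(-8, Mul(Add(-3, Q), w)) = Add(-8, Mul(w, Add(-3, Q))))
Mul(Add(31424, 18765), Add(Function('f')(H, -73), 898)) = Mul(Add(31424, 18765), Add(Add(-8, Mul(-73, Add(-3, 77))), 898)) = Mul(50189, Add(Add(-8, Mul(-73, 74)), 898)) = Mul(50189, Add(Add(-8, -5402), 898)) = Mul(50189, Add(-5410, 898)) = Mul(50189, -4512) = -226452768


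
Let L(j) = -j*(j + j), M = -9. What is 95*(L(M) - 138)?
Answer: -28500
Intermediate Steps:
L(j) = -2*j**2 (L(j) = -j*2*j = -2*j**2)
95*(L(M) - 138) = 95*(-2*(-9)**2 - 138) = 95*(-2*81 - 138) = 95*(-162 - 138) = 95*(-300) = -28500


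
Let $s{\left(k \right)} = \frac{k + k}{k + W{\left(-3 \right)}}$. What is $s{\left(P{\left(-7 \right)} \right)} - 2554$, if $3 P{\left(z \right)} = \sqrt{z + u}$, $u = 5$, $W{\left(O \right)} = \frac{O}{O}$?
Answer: $\frac{2 \left(- 1276 \sqrt{2} + 3831 i\right)}{\sqrt{2} - 3 i} \approx -2553.6 + 0.77139 i$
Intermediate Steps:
$W{\left(O \right)} = 1$
$P{\left(z \right)} = \frac{\sqrt{5 + z}}{3}$ ($P{\left(z \right)} = \frac{\sqrt{z + 5}}{3} = \frac{\sqrt{5 + z}}{3}$)
$s{\left(k \right)} = \frac{2 k}{1 + k}$ ($s{\left(k \right)} = \frac{k + k}{k + 1} = \frac{2 k}{1 + k}$)
$s{\left(P{\left(-7 \right)} \right)} - 2554 = \frac{2 \frac{\sqrt{5 - 7}}{3}}{1 + \frac{\sqrt{5 - 7}}{3}} - 2554 = \frac{2 \frac{\sqrt{-2}}{3}}{1 + \frac{\sqrt{-2}}{3}} - 2554 = \frac{2 \frac{i \sqrt{2}}{3}}{1 + \frac{i \sqrt{2}}{3}} - 2554 = \frac{2 i \sqrt{2}}{3 \left(1 + \frac{i \sqrt{2}}{3}\right)} - 2554 = -2554 + \frac{2 i \sqrt{2}}{3 \left(1 + \frac{i \sqrt{2}}{3}\right)}$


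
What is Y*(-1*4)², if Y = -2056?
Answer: -32896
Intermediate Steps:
Y*(-1*4)² = -2056*(-1*4)² = -2056*(-4)² = -2056*16 = -32896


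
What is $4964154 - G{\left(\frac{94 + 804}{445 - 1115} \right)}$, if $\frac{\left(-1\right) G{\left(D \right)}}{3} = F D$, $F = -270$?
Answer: $\frac{332671056}{67} \approx 4.9652 \cdot 10^{6}$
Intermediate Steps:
$G{\left(D \right)} = 810 D$ ($G{\left(D \right)} = - 3 \left(- 270 D\right) = 810 D$)
$4964154 - G{\left(\frac{94 + 804}{445 - 1115} \right)} = 4964154 - 810 \frac{94 + 804}{445 - 1115} = 4964154 - 810 \frac{898}{-670} = 4964154 - 810 \cdot 898 \left(- \frac{1}{670}\right) = 4964154 - 810 \left(- \frac{449}{335}\right) = 4964154 - - \frac{72738}{67} = 4964154 + \frac{72738}{67} = \frac{332671056}{67}$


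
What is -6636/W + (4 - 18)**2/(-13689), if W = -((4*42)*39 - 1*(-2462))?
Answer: 44536730/61696323 ≈ 0.72187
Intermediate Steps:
W = -9014 (W = -(168*39 + 2462) = -(6552 + 2462) = -1*9014 = -9014)
-6636/W + (4 - 18)**2/(-13689) = -6636/(-9014) + (4 - 18)**2/(-13689) = -6636*(-1/9014) + (-14)**2*(-1/13689) = 3318/4507 + 196*(-1/13689) = 3318/4507 - 196/13689 = 44536730/61696323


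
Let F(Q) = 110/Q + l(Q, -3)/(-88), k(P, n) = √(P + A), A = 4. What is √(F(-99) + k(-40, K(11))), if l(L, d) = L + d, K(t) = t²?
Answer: √(209 + 26136*I)/66 ≈ 1.739 + 1.7251*I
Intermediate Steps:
k(P, n) = √(4 + P) (k(P, n) = √(P + 4) = √(4 + P))
F(Q) = 3/88 + 110/Q - Q/88 (F(Q) = 110/Q + (Q - 3)/(-88) = 110/Q + (-3 + Q)*(-1/88) = 110/Q + (3/88 - Q/88) = 3/88 + 110/Q - Q/88)
√(F(-99) + k(-40, K(11))) = √((1/88)*(9680 - 99*(3 - 1*(-99)))/(-99) + √(4 - 40)) = √((1/88)*(-1/99)*(9680 - 99*(3 + 99)) + √(-36)) = √((1/88)*(-1/99)*(9680 - 99*102) + 6*I) = √((1/88)*(-1/99)*(9680 - 10098) + 6*I) = √((1/88)*(-1/99)*(-418) + 6*I) = √(19/396 + 6*I)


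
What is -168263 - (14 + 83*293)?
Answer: -192596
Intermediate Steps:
-168263 - (14 + 83*293) = -168263 - (14 + 24319) = -168263 - 1*24333 = -168263 - 24333 = -192596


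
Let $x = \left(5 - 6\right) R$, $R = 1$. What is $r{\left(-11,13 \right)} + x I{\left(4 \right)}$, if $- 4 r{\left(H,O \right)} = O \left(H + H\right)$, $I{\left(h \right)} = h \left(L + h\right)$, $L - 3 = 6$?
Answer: $\frac{39}{2} \approx 19.5$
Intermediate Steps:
$L = 9$ ($L = 3 + 6 = 9$)
$x = -1$ ($x = \left(5 - 6\right) 1 = \left(-1\right) 1 = -1$)
$I{\left(h \right)} = h \left(9 + h\right)$
$r{\left(H,O \right)} = - \frac{H O}{2}$ ($r{\left(H,O \right)} = - \frac{O \left(H + H\right)}{4} = - \frac{O 2 H}{4} = - \frac{2 H O}{4} = - \frac{H O}{2}$)
$r{\left(-11,13 \right)} + x I{\left(4 \right)} = \left(- \frac{1}{2}\right) \left(-11\right) 13 - 4 \left(9 + 4\right) = \frac{143}{2} - 4 \cdot 13 = \frac{143}{2} - 52 = \frac{39}{2}$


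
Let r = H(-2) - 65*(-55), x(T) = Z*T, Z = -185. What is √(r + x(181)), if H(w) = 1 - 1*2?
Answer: I*√29911 ≈ 172.95*I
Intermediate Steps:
H(w) = -1 (H(w) = 1 - 2 = -1)
x(T) = -185*T
r = 3574 (r = -1 - 65*(-55) = -1 + 3575 = 3574)
√(r + x(181)) = √(3574 - 185*181) = √(3574 - 33485) = √(-29911) = I*√29911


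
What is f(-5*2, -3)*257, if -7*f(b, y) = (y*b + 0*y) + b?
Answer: -5140/7 ≈ -734.29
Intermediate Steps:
f(b, y) = -b/7 - b*y/7 (f(b, y) = -((y*b + 0*y) + b)/7 = -((b*y + 0) + b)/7 = -(b*y + b)/7 = -(b + b*y)/7 = -b/7 - b*y/7)
f(-5*2, -3)*257 = -(-5*2)*(1 - 3)/7*257 = -⅐*(-10)*(-2)*257 = -20/7*257 = -5140/7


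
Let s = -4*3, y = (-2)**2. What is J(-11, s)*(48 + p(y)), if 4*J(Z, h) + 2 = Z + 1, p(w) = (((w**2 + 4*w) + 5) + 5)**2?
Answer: -5436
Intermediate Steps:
y = 4
p(w) = (10 + w**2 + 4*w)**2 (p(w) = ((5 + w**2 + 4*w) + 5)**2 = (10 + w**2 + 4*w)**2)
s = -12
J(Z, h) = -1/4 + Z/4 (J(Z, h) = -1/2 + (Z + 1)/4 = -1/2 + (1 + Z)/4 = -1/2 + (1/4 + Z/4) = -1/4 + Z/4)
J(-11, s)*(48 + p(y)) = (-1/4 + (1/4)*(-11))*(48 + (10 + 4**2 + 4*4)**2) = (-1/4 - 11/4)*(48 + (10 + 16 + 16)**2) = -3*(48 + 42**2) = -3*(48 + 1764) = -3*1812 = -5436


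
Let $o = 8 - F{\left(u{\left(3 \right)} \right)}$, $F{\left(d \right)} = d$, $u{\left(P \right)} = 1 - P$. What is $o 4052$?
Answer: $40520$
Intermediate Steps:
$o = 10$ ($o = 8 - \left(1 - 3\right) = 8 - -2 = 8 + 2 = 10$)
$o 4052 = 10 \cdot 4052 = 40520$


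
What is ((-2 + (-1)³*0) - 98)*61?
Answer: -6100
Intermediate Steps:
((-2 + (-1)³*0) - 98)*61 = ((-2 - 1*0) - 98)*61 = ((-2 + 0) - 98)*61 = (-2 - 98)*61 = -100*61 = -6100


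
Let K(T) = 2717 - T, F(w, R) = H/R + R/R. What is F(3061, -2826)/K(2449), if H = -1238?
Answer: 508/94671 ≈ 0.0053660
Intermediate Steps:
F(w, R) = 1 - 1238/R (F(w, R) = -1238/R + R/R = -1238/R + 1 = 1 - 1238/R)
F(3061, -2826)/K(2449) = ((-1238 - 2826)/(-2826))/(2717 - 1*2449) = (-1/2826*(-4064))/(2717 - 2449) = (2032/1413)/268 = (2032/1413)*(1/268) = 508/94671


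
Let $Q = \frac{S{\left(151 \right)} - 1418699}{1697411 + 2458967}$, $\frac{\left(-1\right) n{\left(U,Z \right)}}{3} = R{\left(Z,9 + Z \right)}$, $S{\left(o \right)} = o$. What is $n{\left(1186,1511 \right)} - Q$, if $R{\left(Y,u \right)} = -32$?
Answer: $\frac{200215418}{2078189} \approx 96.341$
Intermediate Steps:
$n{\left(U,Z \right)} = 96$ ($n{\left(U,Z \right)} = \left(-3\right) \left(-32\right) = 96$)
$Q = - \frac{709274}{2078189}$ ($Q = \frac{151 - 1418699}{1697411 + 2458967} = - \frac{1418548}{4156378} = \left(-1418548\right) \frac{1}{4156378} = - \frac{709274}{2078189} \approx -0.34129$)
$n{\left(1186,1511 \right)} - Q = 96 - - \frac{709274}{2078189} = 96 + \frac{709274}{2078189} = \frac{200215418}{2078189}$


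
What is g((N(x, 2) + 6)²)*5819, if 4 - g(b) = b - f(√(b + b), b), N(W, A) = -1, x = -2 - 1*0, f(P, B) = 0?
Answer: -122199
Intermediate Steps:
x = -2 (x = -2 + 0 = -2)
g(b) = 4 - b (g(b) = 4 - (b - 1*0) = 4 - (b + 0) = 4 - b)
g((N(x, 2) + 6)²)*5819 = (4 - (-1 + 6)²)*5819 = (4 - 1*5²)*5819 = (4 - 1*25)*5819 = (4 - 25)*5819 = -21*5819 = -122199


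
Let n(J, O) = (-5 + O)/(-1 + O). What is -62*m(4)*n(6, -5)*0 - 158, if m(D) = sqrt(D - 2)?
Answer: -158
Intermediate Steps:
m(D) = sqrt(-2 + D)
n(J, O) = (-5 + O)/(-1 + O)
-62*m(4)*n(6, -5)*0 - 158 = -62*sqrt(-2 + 4)*((-5 - 5)/(-1 - 5))*0 - 158 = -62*sqrt(2)*(-10/(-6))*0 - 158 = -62*sqrt(2)*(-1/6*(-10))*0 - 158 = -62*sqrt(2)*(5/3)*0 - 158 = -62*5*sqrt(2)/3*0 - 158 = -62*0 - 158 = 0 - 158 = -158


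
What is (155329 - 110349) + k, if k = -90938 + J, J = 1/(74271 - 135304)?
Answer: -2804954615/61033 ≈ -45958.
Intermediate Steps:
J = -1/61033 (J = 1/(-61033) = -1/61033 ≈ -1.6385e-5)
k = -5550218955/61033 (k = -90938 - 1/61033 = -5550218955/61033 ≈ -90938.)
(155329 - 110349) + k = (155329 - 110349) - 5550218955/61033 = 44980 - 5550218955/61033 = -2804954615/61033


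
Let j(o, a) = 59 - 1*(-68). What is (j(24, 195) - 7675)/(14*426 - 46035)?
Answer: 68/361 ≈ 0.18837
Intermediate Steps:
j(o, a) = 127 (j(o, a) = 59 + 68 = 127)
(j(24, 195) - 7675)/(14*426 - 46035) = (127 - 7675)/(14*426 - 46035) = -7548/(5964 - 46035) = -7548/(-40071) = -7548*(-1/40071) = 68/361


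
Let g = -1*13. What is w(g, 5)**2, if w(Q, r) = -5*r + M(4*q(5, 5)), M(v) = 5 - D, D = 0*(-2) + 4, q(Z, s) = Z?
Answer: 576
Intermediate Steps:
g = -13
D = 4 (D = 0 + 4 = 4)
M(v) = 1 (M(v) = 5 - 1*4 = 5 - 4 = 1)
w(Q, r) = 1 - 5*r (w(Q, r) = -5*r + 1 = 1 - 5*r)
w(g, 5)**2 = (1 - 5*5)**2 = (1 - 25)**2 = (-24)**2 = 576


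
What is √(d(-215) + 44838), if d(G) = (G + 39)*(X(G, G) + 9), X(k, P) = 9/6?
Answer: √42990 ≈ 207.34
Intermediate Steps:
X(k, P) = 3/2 (X(k, P) = 9*(⅙) = 3/2)
d(G) = 819/2 + 21*G/2 (d(G) = (G + 39)*(3/2 + 9) = (39 + G)*(21/2) = 819/2 + 21*G/2)
√(d(-215) + 44838) = √((819/2 + (21/2)*(-215)) + 44838) = √((819/2 - 4515/2) + 44838) = √(-1848 + 44838) = √42990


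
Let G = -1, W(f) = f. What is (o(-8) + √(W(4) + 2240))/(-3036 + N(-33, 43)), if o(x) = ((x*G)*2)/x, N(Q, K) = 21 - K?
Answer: 1/1529 - √561/1529 ≈ -0.014837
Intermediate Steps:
o(x) = -2 (o(x) = ((x*(-1))*2)/x = (-x*2)/x = (-2*x)/x = -2)
(o(-8) + √(W(4) + 2240))/(-3036 + N(-33, 43)) = (-2 + √(4 + 2240))/(-3036 + (21 - 1*43)) = (-2 + √2244)/(-3036 + (21 - 43)) = (-2 + 2*√561)/(-3036 - 22) = (-2 + 2*√561)/(-3058) = (-2 + 2*√561)*(-1/3058) = 1/1529 - √561/1529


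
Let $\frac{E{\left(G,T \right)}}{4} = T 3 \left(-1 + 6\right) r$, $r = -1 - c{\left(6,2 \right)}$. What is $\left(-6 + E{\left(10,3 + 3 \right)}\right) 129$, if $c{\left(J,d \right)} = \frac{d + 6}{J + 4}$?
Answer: $-84366$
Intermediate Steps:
$c{\left(J,d \right)} = \frac{6 + d}{4 + J}$
$r = - \frac{9}{5}$ ($r = -1 - \frac{6 + 2}{4 + 6} = -1 - \frac{1}{10} \cdot 8 = -1 - \frac{4}{5} = - \frac{9}{5} \approx -1.8$)
$E{\left(G,T \right)} = - 108 T$ ($E{\left(G,T \right)} = 4 T 3 \left(-1 + 6\right) \left(- \frac{9}{5}\right) = 4 T 3 \cdot 5 \left(- \frac{9}{5}\right) = 4 T 15 \left(- \frac{9}{5}\right) = 4 \cdot 15 T \left(- \frac{9}{5}\right) = 4 \left(- 27 T\right) = - 108 T$)
$\left(-6 + E{\left(10,3 + 3 \right)}\right) 129 = \left(-6 - 108 \left(3 + 3\right)\right) 129 = \left(-6 - 648\right) 129 = \left(-654\right) 129 = -84366$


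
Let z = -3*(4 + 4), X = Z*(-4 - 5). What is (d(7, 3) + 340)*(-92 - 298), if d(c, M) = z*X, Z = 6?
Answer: -638040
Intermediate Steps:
X = -54 (X = 6*(-4 - 5) = 6*(-9) = -54)
z = -24 (z = -3*8 = -24)
d(c, M) = 1296 (d(c, M) = -24*(-54) = 1296)
(d(7, 3) + 340)*(-92 - 298) = (1296 + 340)*(-92 - 298) = 1636*(-390) = -638040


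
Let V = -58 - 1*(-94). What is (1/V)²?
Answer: 1/1296 ≈ 0.00077160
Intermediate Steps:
V = 36 (V = -58 + 94 = 36)
(1/V)² = (1/36)² = 1/1296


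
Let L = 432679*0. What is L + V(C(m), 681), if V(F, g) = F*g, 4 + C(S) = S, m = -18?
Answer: -14982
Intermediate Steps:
C(S) = -4 + S
L = 0
L + V(C(m), 681) = 0 + (-4 - 18)*681 = 0 - 22*681 = 0 - 14982 = -14982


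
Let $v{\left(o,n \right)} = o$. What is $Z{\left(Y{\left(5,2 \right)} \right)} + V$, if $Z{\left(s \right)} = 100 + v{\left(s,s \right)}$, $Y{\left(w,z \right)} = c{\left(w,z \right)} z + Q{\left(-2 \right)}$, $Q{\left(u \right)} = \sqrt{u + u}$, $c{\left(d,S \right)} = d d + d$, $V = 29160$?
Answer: $29320 + 2 i \approx 29320.0 + 2.0 i$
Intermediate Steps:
$c{\left(d,S \right)} = d + d^{2}$ ($c{\left(d,S \right)} = d^{2} + d = d + d^{2}$)
$Q{\left(u \right)} = \sqrt{2} \sqrt{u}$ ($Q{\left(u \right)} = \sqrt{2 u} = \sqrt{2} \sqrt{u}$)
$Y{\left(w,z \right)} = 2 i + w z \left(1 + w\right)$ ($Y{\left(w,z \right)} = w \left(1 + w\right) z + \sqrt{2} \sqrt{-2} = w z \left(1 + w\right) + \sqrt{2} i \sqrt{2} = w z \left(1 + w\right) + 2 i = 2 i + w z \left(1 + w\right)$)
$Z{\left(s \right)} = 100 + s$
$Z{\left(Y{\left(5,2 \right)} \right)} + V = \left(100 + \left(2 i + 5 \cdot 2 \left(1 + 5\right)\right)\right) + 29160 = \left(100 + \left(2 i + 5 \cdot 2 \cdot 6\right)\right) + 29160 = \left(100 + \left(2 i + 60\right)\right) + 29160 = \left(100 + \left(60 + 2 i\right)\right) + 29160 = \left(160 + 2 i\right) + 29160 = 29320 + 2 i$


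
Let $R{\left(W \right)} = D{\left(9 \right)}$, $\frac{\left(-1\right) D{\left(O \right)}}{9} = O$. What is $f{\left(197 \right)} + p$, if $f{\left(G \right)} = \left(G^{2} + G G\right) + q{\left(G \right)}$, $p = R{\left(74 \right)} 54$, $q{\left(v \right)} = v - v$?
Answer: $73244$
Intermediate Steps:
$D{\left(O \right)} = - 9 O$
$R{\left(W \right)} = -81$ ($R{\left(W \right)} = \left(-9\right) 9 = -81$)
$q{\left(v \right)} = 0$
$p = -4374$ ($p = \left(-81\right) 54 = -4374$)
$f{\left(G \right)} = 2 G^{2}$ ($f{\left(G \right)} = \left(G^{2} + G G\right) + 0 = \left(G^{2} + G^{2}\right) + 0 = 2 G^{2} + 0 = 2 G^{2}$)
$f{\left(197 \right)} + p = 2 \cdot 197^{2} - 4374 = 2 \cdot 38809 - 4374 = 77618 - 4374 = 73244$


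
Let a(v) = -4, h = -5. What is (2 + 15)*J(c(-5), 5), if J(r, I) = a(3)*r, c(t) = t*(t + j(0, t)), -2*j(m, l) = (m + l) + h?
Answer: 0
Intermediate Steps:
j(m, l) = 5/2 - l/2 - m/2 (j(m, l) = -((m + l) - 5)/2 = -((l + m) - 5)/2 = -(-5 + l + m)/2 = 5/2 - l/2 - m/2)
c(t) = t*(5/2 + t/2) (c(t) = t*(t + (5/2 - t/2 - ½*0)) = t*(t + (5/2 - t/2 + 0)) = t*(t + (5/2 - t/2)) = t*(5/2 + t/2))
J(r, I) = -4*r
(2 + 15)*J(c(-5), 5) = (2 + 15)*(-2*(-5)*(5 - 5)) = 17*(-2*(-5)*0) = 17*(-4*0) = 17*0 = 0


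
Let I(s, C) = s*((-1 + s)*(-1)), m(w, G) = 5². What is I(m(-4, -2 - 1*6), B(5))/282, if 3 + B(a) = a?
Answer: -100/47 ≈ -2.1277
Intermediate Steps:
m(w, G) = 25
B(a) = -3 + a
I(s, C) = s*(1 - s)
I(m(-4, -2 - 1*6), B(5))/282 = (25*(1 - 1*25))/282 = (25*(1 - 25))*(1/282) = (25*(-24))*(1/282) = -600*1/282 = -100/47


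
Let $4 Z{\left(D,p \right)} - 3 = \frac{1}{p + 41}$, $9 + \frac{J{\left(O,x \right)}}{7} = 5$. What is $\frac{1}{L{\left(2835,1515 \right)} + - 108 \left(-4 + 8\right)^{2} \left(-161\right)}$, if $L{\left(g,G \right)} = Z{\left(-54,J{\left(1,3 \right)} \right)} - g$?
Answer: $\frac{13}{3579859} \approx 3.6314 \cdot 10^{-6}$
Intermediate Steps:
$J{\left(O,x \right)} = -28$ ($J{\left(O,x \right)} = -63 + 7 \cdot 5 = -63 + 35 = -28$)
$Z{\left(D,p \right)} = \frac{3}{4} + \frac{1}{4 \left(41 + p\right)}$ ($Z{\left(D,p \right)} = \frac{3}{4} + \frac{1}{4 \left(p + 41\right)} = \frac{3}{4} + \frac{1}{4 \left(41 + p\right)}$)
$L{\left(g,G \right)} = \frac{10}{13} - g$ ($L{\left(g,G \right)} = \frac{124 + 3 \left(-28\right)}{4 \left(41 - 28\right)} - g = \frac{124 - 84}{4 \cdot 13} - g = \frac{1}{4} \cdot \frac{1}{13} \cdot 40 - g = \frac{10}{13} - g$)
$\frac{1}{L{\left(2835,1515 \right)} + - 108 \left(-4 + 8\right)^{2} \left(-161\right)} = \frac{1}{\left(\frac{10}{13} - 2835\right) + - 108 \left(-4 + 8\right)^{2} \left(-161\right)} = \frac{1}{\left(\frac{10}{13} - 2835\right) + - 108 \cdot 4^{2} \left(-161\right)} = \frac{1}{- \frac{36845}{13} + \left(-108\right) 16 \left(-161\right)} = \frac{1}{- \frac{36845}{13} - -278208} = \frac{1}{- \frac{36845}{13} + 278208} = \frac{1}{\frac{3579859}{13}} = \frac{13}{3579859}$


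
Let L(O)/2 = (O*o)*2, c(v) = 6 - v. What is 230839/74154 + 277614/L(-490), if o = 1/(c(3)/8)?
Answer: -14534752537/290683680 ≈ -50.002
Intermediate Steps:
o = 8/3 (o = 1/((6 - 1*3)/8) = 1/((6 - 3)*(⅛)) = 1/(3*(⅛)) = 1/(3/8) = 8/3 ≈ 2.6667)
L(O) = 32*O/3 (L(O) = 2*((O*(8/3))*2) = 2*((8*O/3)*2) = 2*(16*O/3) = 32*O/3)
230839/74154 + 277614/L(-490) = 230839/74154 + 277614/(((32/3)*(-490))) = 230839*(1/74154) + 277614/(-15680/3) = 230839/74154 + 277614*(-3/15680) = 230839/74154 - 416421/7840 = -14534752537/290683680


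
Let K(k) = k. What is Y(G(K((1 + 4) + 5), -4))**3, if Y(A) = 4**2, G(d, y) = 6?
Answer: 4096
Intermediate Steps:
Y(A) = 16
Y(G(K((1 + 4) + 5), -4))**3 = 16**3 = 4096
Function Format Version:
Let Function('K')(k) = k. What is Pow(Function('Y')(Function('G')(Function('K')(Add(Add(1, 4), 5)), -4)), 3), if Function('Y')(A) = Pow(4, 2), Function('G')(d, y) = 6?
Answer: 4096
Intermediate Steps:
Function('Y')(A) = 16
Pow(Function('Y')(Function('G')(Function('K')(Add(Add(1, 4), 5)), -4)), 3) = Pow(16, 3) = 4096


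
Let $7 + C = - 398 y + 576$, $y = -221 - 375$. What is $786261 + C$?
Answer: $1024038$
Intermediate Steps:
$y = -596$ ($y = -221 - 375 = -596$)
$C = 237777$ ($C = -7 + \left(\left(-398\right) \left(-596\right) + 576\right) = -7 + \left(237208 + 576\right) = -7 + 237784 = 237777$)
$786261 + C = 786261 + 237777 = 1024038$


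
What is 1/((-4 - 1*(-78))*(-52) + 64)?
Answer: -1/3784 ≈ -0.00026427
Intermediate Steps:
1/((-4 - 1*(-78))*(-52) + 64) = 1/((-4 + 78)*(-52) + 64) = 1/(74*(-52) + 64) = 1/(-3848 + 64) = 1/(-3784) = -1/3784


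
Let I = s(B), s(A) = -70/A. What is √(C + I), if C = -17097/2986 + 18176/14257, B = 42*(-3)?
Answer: I*√63535626207224854/127714206 ≈ 1.9736*I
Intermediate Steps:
B = -126
I = 5/9 (I = -70/(-126) = -70*(-1/126) = 5/9 ≈ 0.55556)
C = -189478393/42571402 (C = -17097*1/2986 + 18176*(1/14257) = -17097/2986 + 18176/14257 = -189478393/42571402 ≈ -4.4508)
√(C + I) = √(-189478393/42571402 + 5/9) = √(-1492448527/383142618) = I*√63535626207224854/127714206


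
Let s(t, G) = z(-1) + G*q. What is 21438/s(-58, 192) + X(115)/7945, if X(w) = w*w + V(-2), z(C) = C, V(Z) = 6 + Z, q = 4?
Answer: 180471553/6093815 ≈ 29.616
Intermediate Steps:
X(w) = 4 + w² (X(w) = w*w + (6 - 2) = w² + 4 = 4 + w²)
s(t, G) = -1 + 4*G (s(t, G) = -1 + G*4 = -1 + 4*G)
21438/s(-58, 192) + X(115)/7945 = 21438/(-1 + 4*192) + (4 + 115²)/7945 = 21438/(-1 + 768) + (4 + 13225)*(1/7945) = 21438/767 + 13229*(1/7945) = 21438*(1/767) + 13229/7945 = 21438/767 + 13229/7945 = 180471553/6093815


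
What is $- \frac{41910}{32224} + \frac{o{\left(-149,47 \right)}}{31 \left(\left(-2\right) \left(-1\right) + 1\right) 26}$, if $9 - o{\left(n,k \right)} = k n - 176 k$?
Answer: $\frac{97793309}{19479408} \approx 5.0203$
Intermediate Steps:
$o{\left(n,k \right)} = 9 + 176 k - k n$ ($o{\left(n,k \right)} = 9 - \left(k n - 176 k\right) = 9 - \left(- 176 k + k n\right) = 9 + 176 k - k n$)
$- \frac{41910}{32224} + \frac{o{\left(-149,47 \right)}}{31 \left(\left(-2\right) \left(-1\right) + 1\right) 26} = - \frac{41910}{32224} + \frac{9 + 176 \cdot 47 - 47 \left(-149\right)}{31 \left(\left(-2\right) \left(-1\right) + 1\right) 26} = \left(-41910\right) \frac{1}{32224} + \frac{9 + 8272 + 7003}{31 \left(2 + 1\right) 26} = - \frac{20955}{16112} + \frac{15284}{31 \cdot 3 \cdot 26} = - \frac{20955}{16112} + \frac{15284}{93 \cdot 26} = - \frac{20955}{16112} + \frac{15284}{2418} = - \frac{20955}{16112} + 15284 \cdot \frac{1}{2418} = - \frac{20955}{16112} + \frac{7642}{1209} = \frac{97793309}{19479408}$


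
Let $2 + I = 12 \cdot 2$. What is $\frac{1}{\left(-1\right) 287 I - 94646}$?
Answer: $- \frac{1}{100960} \approx -9.9049 \cdot 10^{-6}$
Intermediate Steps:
$I = 22$ ($I = -2 + 12 \cdot 2 = -2 + 24 = 22$)
$\frac{1}{\left(-1\right) 287 I - 94646} = \frac{1}{\left(-1\right) 287 \cdot 22 - 94646} = \frac{1}{\left(-287\right) 22 - 94646} = \frac{1}{-6314 - 94646} = \frac{1}{-100960} = - \frac{1}{100960}$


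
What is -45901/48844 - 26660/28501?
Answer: -2610405441/1392102844 ≈ -1.8752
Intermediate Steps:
-45901/48844 - 26660/28501 = -2610405441/1392102844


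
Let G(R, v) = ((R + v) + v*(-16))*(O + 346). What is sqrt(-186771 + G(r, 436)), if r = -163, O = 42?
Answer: I*sqrt(2787535) ≈ 1669.6*I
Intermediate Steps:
G(R, v) = -5820*v + 388*R (G(R, v) = ((R + v) + v*(-16))*(42 + 346) = ((R + v) - 16*v)*388 = (R - 15*v)*388 = -5820*v + 388*R)
sqrt(-186771 + G(r, 436)) = sqrt(-186771 + (-5820*436 + 388*(-163))) = sqrt(-186771 + (-2537520 - 63244)) = sqrt(-186771 - 2600764) = sqrt(-2787535) = I*sqrt(2787535)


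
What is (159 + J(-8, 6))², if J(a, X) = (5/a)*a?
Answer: 26896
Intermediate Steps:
J(a, X) = 5
(159 + J(-8, 6))² = (159 + 5)² = 164² = 26896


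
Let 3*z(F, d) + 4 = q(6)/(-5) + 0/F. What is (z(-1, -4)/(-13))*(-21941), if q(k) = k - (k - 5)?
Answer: -109705/39 ≈ -2812.9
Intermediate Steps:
q(k) = 5 (q(k) = k - (-5 + k) = k + (5 - k) = 5)
z(F, d) = -5/3 (z(F, d) = -4/3 + (5/(-5) + 0/F)/3 = -4/3 + (5*(-⅕) + 0)/3 = -4/3 + (-1 + 0)/3 = -4/3 + (⅓)*(-1) = -4/3 - ⅓ = -5/3)
(z(-1, -4)/(-13))*(-21941) = -5/3/(-13)*(-21941) = -5/3*(-1/13)*(-21941) = (5/39)*(-21941) = -109705/39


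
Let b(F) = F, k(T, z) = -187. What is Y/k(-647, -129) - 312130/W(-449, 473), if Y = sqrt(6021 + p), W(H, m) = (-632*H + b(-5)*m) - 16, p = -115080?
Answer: -312130/281387 - I*sqrt(109059)/187 ≈ -1.1093 - 1.766*I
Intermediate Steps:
W(H, m) = -16 - 632*H - 5*m (W(H, m) = (-632*H - 5*m) - 16 = -16 - 632*H - 5*m)
Y = I*sqrt(109059) (Y = sqrt(6021 - 115080) = sqrt(-109059) = I*sqrt(109059) ≈ 330.24*I)
Y/k(-647, -129) - 312130/W(-449, 473) = (I*sqrt(109059))/(-187) - 312130/(-16 - 632*(-449) - 5*473) = (I*sqrt(109059))*(-1/187) - 312130/(-16 + 283768 - 2365) = -I*sqrt(109059)/187 - 312130/281387 = -312130/281387 - I*sqrt(109059)/187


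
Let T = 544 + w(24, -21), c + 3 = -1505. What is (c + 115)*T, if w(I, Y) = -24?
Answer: -724360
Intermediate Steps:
c = -1508 (c = -3 - 1505 = -1508)
T = 520 (T = 544 - 24 = 520)
(c + 115)*T = (-1508 + 115)*520 = -1393*520 = -724360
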